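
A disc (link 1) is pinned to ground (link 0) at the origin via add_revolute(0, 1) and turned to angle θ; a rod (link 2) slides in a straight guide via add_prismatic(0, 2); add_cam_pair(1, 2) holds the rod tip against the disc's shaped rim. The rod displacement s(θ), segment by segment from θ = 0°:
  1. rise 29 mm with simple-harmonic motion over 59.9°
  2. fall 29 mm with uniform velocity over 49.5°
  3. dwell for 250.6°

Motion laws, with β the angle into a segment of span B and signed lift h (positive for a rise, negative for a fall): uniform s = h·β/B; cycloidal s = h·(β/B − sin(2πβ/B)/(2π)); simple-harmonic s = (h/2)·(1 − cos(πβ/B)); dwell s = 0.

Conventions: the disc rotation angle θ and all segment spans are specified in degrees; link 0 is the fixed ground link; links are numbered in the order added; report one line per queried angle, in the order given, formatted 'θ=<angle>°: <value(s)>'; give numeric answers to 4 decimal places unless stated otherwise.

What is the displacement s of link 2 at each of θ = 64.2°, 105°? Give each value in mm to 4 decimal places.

segment 1 (0° to 59.9°, simple-harmonic, h = 29) is passed completely: s = 0.0000 + (29) = 29.0000
θ = 64.2° falls in segment 2 (59.9° to 109.4°, uniform, h = -29): β = 64.2 − 59.9 = 4.3°, B = 49.5°; Δs = -29·4.3/49.5 = -2.5192; s = 29.0000 − 2.5192 = 26.4808
θ = 105° falls in segment 2 (59.9° to 109.4°, uniform, h = -29): β = 105 − 59.9 = 45.1°, B = 49.5°; Δs = -29·45.1/49.5 = -26.4222; s = 29.0000 − 26.4222 = 2.5778

θ=64.2°: 26.4808
θ=105°: 2.5778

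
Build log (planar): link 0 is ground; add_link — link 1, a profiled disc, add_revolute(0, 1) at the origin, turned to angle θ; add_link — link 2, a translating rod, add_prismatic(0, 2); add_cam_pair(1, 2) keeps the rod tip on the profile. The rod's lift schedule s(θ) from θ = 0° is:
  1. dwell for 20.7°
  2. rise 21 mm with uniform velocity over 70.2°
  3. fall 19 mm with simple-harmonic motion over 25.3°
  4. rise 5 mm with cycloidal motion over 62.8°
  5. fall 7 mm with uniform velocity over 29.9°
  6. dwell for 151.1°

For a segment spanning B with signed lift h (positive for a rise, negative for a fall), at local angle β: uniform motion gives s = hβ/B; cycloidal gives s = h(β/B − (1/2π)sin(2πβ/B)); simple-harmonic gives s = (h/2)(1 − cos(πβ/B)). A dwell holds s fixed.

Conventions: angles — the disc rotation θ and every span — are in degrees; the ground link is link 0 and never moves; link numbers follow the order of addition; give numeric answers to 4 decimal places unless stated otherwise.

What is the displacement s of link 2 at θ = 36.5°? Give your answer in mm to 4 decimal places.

seg 1 [0°–20.7°] dwell: s stays 0.0000
seg 2 [20.7°–90.9°] uniform, h=21: θ=36.5° here. β=15.8, B=70.2. 21·15.8/70.2 = 4.7265 → s = 4.7265

4.7265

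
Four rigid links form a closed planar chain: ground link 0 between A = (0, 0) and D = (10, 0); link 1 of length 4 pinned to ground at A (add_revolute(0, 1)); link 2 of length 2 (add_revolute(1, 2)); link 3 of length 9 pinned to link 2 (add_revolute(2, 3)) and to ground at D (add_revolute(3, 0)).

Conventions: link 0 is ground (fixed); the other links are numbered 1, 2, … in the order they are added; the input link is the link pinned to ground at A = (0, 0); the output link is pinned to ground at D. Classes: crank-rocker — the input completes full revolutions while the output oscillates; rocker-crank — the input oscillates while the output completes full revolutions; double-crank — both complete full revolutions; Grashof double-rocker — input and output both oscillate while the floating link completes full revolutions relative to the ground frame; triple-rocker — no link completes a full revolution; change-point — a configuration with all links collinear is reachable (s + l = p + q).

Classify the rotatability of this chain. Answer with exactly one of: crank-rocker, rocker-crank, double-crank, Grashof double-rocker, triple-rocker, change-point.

lengths: ground=10, input=4, coupler=2, output=9
sorted: s=2 (shortest), l=10 (longest), p+q=13
s + l = 12 vs p + q = 13
s + l < p + q (Grashof) with shortest = coupler link → Grashof double-rocker

Grashof double-rocker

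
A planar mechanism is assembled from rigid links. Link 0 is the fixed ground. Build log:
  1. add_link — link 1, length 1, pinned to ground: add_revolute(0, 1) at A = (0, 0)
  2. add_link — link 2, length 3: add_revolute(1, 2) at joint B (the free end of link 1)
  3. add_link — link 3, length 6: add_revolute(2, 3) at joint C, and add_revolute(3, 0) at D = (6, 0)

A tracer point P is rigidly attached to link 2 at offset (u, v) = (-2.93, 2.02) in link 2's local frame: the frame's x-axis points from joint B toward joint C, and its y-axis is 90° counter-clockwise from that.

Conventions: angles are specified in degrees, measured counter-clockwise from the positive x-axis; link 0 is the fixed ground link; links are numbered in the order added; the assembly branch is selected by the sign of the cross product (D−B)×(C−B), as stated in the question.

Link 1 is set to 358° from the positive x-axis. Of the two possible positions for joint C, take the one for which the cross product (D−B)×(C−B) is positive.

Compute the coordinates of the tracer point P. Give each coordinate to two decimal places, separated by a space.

A=(0,0), D=(6.00,0)
B = A + 1.00·(cos358°, sin358°) = (0.9994, -0.0349)
|BD| = 5.0007
circle(B,3.00) ∩ circle(D,6.00): a=-0.1992, h=2.9934
  candidates: C₊=(0.7793,2.9570) cross=14.969; C₋=(0.8210,-3.0296) cross=-14.969
  branch + wants cross > 0 → take C=(0.7793,2.9570) (cross=14.969)
ex = (C−B)/|BC| = (-0.0734,0.9973); ey = (-0.9973,-0.0734)
P = B + -2.93·ex + 2.02·ey = (-0.8002,-3.1052)

-0.80 -3.11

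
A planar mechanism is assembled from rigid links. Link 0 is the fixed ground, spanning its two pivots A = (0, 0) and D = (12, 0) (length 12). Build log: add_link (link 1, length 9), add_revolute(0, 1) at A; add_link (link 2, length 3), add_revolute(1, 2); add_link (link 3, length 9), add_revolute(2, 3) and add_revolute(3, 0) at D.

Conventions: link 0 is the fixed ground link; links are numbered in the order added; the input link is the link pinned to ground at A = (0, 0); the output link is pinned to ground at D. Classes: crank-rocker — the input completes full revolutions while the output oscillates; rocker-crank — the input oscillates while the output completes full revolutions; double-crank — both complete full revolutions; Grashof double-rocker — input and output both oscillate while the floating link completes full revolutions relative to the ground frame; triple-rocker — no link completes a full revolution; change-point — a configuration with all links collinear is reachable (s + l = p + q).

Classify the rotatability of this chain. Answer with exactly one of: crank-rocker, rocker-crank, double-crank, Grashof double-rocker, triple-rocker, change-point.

lengths: ground=12, input=9, coupler=3, output=9
sorted: s=3 (shortest), l=12 (longest), p+q=18
s + l = 15 vs p + q = 18
s + l < p + q (Grashof) with shortest = coupler link → Grashof double-rocker

Grashof double-rocker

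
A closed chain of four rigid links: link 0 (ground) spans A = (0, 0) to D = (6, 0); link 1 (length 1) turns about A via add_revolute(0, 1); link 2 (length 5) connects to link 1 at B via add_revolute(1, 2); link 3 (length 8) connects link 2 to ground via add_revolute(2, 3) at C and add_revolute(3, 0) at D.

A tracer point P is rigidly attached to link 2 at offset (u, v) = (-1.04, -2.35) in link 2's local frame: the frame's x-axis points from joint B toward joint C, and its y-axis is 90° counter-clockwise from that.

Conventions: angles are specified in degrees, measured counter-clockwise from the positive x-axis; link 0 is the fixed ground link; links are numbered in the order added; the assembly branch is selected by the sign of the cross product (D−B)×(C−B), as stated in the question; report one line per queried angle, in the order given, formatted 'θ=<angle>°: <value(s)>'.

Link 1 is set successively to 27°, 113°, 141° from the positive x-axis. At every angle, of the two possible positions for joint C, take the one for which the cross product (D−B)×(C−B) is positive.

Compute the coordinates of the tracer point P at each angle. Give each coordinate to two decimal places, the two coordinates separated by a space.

A=(0,0), D=(6.00,0)
θ=27°: B = A + 1.00·(cos27°, sin27°) = (0.8910, 0.4540)
θ=27°: |BD| = 5.1291
θ=27°: circle(B,5.00) ∩ circle(D,8.00): a=-1.2373, h=4.8445
θ=27°:   candidates: C₊=(0.0874,5.3890) cross=24.848; C₋=(-0.7702,-4.2620) cross=-24.848
θ=27°:   branch + wants cross > 0 → take C=(0.0874,5.3890) (cross=24.848)
θ=27°: ex = (C−B)/|BC| = (-0.1607,0.9870); ey = (-0.9870,-0.1607)
θ=27°: P = B + -1.04·ex + -2.35·ey = (3.3776,-0.1948)
θ=113°: B = A + 1.00·(cos113°, sin113°) = (-0.3907, 0.9205)
θ=113°: |BD| = 6.4567
θ=113°: circle(B,5.00) ∩ circle(D,8.00): a=0.2082, h=4.9957
θ=113°:   candidates: C₊=(0.5276,5.8355) cross=32.255; C₋=(-0.8969,-4.0538) cross=-32.255
θ=113°:   branch + wants cross > 0 → take C=(0.5276,5.8355) (cross=32.255)
θ=113°: ex = (C−B)/|BC| = (0.1837,0.9830); ey = (-0.9830,0.1837)
θ=113°: P = B + -1.04·ex + -2.35·ey = (1.7283,-0.5334)
θ=141°: B = A + 1.00·(cos141°, sin141°) = (-0.7771, 0.6293)
θ=141°: |BD| = 6.8063
θ=141°: circle(B,5.00) ∩ circle(D,8.00): a=0.5382, h=4.9710
θ=141°:   candidates: C₊=(0.2183,5.5292) cross=33.834; C₋=(-0.7009,-4.3701) cross=-33.834
θ=141°:   branch + wants cross > 0 → take C=(0.2183,5.5292) (cross=33.834)
θ=141°: ex = (C−B)/|BC| = (0.1991,0.9800); ey = (-0.9800,0.1991)
θ=141°: P = B + -1.04·ex + -2.35·ey = (1.3187,-0.8577)

θ=27°: 3.38 -0.19
θ=113°: 1.73 -0.53
θ=141°: 1.32 -0.86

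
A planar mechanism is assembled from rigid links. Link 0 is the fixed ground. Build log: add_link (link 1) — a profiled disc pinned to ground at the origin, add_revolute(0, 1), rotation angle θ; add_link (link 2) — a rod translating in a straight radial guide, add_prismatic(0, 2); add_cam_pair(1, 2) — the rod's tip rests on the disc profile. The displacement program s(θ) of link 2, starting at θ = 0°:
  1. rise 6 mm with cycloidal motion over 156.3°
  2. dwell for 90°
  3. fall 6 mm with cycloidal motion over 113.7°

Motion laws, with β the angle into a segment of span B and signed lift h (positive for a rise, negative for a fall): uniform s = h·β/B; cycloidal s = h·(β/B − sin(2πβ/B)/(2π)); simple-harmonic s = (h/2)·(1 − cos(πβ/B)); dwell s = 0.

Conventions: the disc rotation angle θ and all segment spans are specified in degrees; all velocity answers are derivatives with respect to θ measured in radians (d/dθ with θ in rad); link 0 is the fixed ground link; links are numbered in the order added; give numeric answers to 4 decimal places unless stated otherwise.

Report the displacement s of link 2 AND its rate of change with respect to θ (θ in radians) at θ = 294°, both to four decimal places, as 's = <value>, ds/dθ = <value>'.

seg 1 [0°–156.3°] cycloidal, h=6: full span → s += 6 → s = 6.0000
seg 2 [156.3°–246.3°] dwell: s stays 6.0000
seg 3 [246.3°–360°] cycloidal, h=-6: θ=294° here. β=47.7, B=113.7. -6·(0.4195 − sin(2π·0.4195)/(2π)) = -2.0546 → s = 3.9454
velocity in seg [246.3°–360°] (cycloidal), θ in radians: β = 47.7° = 0.8325 rad, B = 113.7° = 1.9844 rad; ds/dθ = (h/B)(1 − cos(2πβ/B)) = ((-6)/1.9844)(1 − cos(2π·0.4195)) = -5.668700 mm/rad

s = 3.9454, ds/dθ = -5.6687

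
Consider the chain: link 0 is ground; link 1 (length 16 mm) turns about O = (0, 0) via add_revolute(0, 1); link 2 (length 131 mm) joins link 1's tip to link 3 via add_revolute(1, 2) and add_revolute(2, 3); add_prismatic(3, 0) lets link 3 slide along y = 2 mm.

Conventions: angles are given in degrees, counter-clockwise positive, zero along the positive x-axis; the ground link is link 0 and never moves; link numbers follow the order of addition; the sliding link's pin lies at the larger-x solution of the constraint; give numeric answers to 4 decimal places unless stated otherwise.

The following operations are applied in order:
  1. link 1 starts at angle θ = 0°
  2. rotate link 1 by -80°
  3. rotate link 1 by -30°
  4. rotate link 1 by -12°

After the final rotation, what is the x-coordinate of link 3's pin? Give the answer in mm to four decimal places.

geometry: r = 16 mm, L = 131 mm, e = 2 mm; θ starts at 0°
rotate link 1 by -80°: θ ← 0° -80° = -80°
rotate link 1 by -30°: θ ← -80° -30° = -110°
rotate link 1 by -12°: θ ← -110° -12° = -122°
crank pin P = (r cos θ, r sin θ) = (-8.478708, -13.568770)
h = r sin θ − e = -13.568770 − 2 = -15.568770
x = r cos θ + √(L² − h²) = -8.478708 + 130.071570 = 121.592862

121.5929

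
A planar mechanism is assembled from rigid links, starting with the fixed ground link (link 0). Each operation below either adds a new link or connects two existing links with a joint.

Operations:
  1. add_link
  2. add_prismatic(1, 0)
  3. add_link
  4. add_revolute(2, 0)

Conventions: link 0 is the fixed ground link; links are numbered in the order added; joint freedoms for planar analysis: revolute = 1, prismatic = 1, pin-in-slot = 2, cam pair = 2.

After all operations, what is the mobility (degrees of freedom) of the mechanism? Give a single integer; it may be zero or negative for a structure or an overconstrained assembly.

link 0 = ground. State L|J1|J2 = 1|0|0
+link1  2|0|0
P(1,0) f=1→J1  2|1|0
+link2  3|1|0
R(2,0) f=1→J1  3|2|0
M = 3(3−1)−2·2−0 = 6−4−0 = 2

M = 2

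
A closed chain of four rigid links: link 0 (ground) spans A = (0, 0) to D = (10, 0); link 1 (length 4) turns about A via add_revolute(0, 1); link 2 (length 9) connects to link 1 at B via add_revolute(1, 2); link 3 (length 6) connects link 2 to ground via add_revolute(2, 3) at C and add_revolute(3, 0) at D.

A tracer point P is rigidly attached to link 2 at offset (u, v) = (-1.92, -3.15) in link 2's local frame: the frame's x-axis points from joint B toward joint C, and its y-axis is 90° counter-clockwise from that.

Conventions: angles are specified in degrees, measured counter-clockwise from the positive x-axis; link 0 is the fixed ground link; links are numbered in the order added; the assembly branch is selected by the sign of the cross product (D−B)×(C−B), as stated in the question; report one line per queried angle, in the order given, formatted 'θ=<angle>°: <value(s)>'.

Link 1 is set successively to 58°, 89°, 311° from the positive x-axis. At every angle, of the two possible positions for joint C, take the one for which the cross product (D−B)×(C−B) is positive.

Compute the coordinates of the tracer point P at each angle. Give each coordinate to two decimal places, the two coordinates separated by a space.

A=(0,0), D=(10.00,0)
θ=58°: B = A + 4.00·(cos58°, sin58°) = (2.1197, 3.3922)
θ=58°: |BD| = 8.5794
θ=58°: circle(B,9.00) ∩ circle(D,6.00): a=6.9123, h=5.7637
θ=58°:   candidates: C₊=(10.7476,5.9532) cross=49.449; C₋=(6.1898,-4.6349) cross=-49.449
θ=58°:   branch + wants cross > 0 → take C=(10.7476,5.9532) (cross=49.449)
θ=58°: ex = (C−B)/|BC| = (0.9587,0.2846); ey = (-0.2846,0.9587)
θ=58°: P = B + -1.92·ex + -3.15·ey = (1.1754,-0.1739)
θ=89°: B = A + 4.00·(cos89°, sin89°) = (0.0698, 3.9994)
θ=89°: |BD| = 10.7053
θ=89°: circle(B,9.00) ∩ circle(D,6.00): a=7.4544, h=5.0430
θ=89°:   candidates: C₊=(8.8685,5.8923) cross=53.987; C₋=(5.1005,-3.4633) cross=-53.987
θ=89°:   branch + wants cross > 0 → take C=(8.8685,5.8923) (cross=53.987)
θ=89°: ex = (C−B)/|BC| = (0.9776,0.2103); ey = (-0.2103,0.9776)
θ=89°: P = B + -1.92·ex + -3.15·ey = (-1.1447,0.5160)
θ=311°: B = A + 4.00·(cos311°, sin311°) = (2.6242, -3.0188)
θ=311°: |BD| = 7.9696
θ=311°: circle(B,9.00) ∩ circle(D,6.00): a=6.8080, h=5.8865
θ=311°:   candidates: C₊=(6.6952,5.0078) cross=46.913; C₋=(11.1547,-5.8878) cross=-46.913
θ=311°:   branch + wants cross > 0 → take C=(6.6952,5.0078) (cross=46.913)
θ=311°: ex = (C−B)/|BC| = (0.4523,0.8919); ey = (-0.8919,0.4523)
θ=311°: P = B + -1.92·ex + -3.15·ey = (4.5651,-6.1560)

θ=58°: 1.18 -0.17
θ=89°: -1.14 0.52
θ=311°: 4.57 -6.16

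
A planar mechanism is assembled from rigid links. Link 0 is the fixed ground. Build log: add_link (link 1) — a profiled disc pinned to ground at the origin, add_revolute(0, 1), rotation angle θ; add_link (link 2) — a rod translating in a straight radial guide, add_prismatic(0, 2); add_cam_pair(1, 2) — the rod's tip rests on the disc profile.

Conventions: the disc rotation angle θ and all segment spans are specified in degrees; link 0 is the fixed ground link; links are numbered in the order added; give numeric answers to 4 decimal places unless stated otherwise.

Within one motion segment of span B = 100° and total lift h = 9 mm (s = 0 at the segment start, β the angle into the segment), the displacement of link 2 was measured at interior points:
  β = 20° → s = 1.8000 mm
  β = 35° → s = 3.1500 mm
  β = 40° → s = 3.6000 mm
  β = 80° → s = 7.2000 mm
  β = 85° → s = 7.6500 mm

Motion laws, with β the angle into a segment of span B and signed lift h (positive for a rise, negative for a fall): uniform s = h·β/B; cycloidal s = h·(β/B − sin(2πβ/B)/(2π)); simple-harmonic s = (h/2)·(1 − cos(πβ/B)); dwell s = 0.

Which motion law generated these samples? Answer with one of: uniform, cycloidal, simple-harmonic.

candidates at β/B = r: uniform s = h·r (linear in β); cycloidal s = h·(r − sin(2πr)/(2π)); simple-harmonic s = (h/2)(1 − cos(πr))
β=20°: printed 1.8000 | uniform 1.8000, cycloidal 0.4377, simple-harmonic 0.8594
β=35°: printed 3.1500 | uniform 3.1500, cycloidal 1.9912, simple-harmonic 2.4570
β=40°: printed 3.6000 | uniform 3.6000, cycloidal 2.7581, simple-harmonic 3.1094
β=80°: printed 7.2000 | uniform 7.2000, cycloidal 8.5623, simple-harmonic 8.1406
β=85°: printed 7.6500 | uniform 7.6500, cycloidal 8.8088, simple-harmonic 8.5095
only one law matches every sample → uniform

uniform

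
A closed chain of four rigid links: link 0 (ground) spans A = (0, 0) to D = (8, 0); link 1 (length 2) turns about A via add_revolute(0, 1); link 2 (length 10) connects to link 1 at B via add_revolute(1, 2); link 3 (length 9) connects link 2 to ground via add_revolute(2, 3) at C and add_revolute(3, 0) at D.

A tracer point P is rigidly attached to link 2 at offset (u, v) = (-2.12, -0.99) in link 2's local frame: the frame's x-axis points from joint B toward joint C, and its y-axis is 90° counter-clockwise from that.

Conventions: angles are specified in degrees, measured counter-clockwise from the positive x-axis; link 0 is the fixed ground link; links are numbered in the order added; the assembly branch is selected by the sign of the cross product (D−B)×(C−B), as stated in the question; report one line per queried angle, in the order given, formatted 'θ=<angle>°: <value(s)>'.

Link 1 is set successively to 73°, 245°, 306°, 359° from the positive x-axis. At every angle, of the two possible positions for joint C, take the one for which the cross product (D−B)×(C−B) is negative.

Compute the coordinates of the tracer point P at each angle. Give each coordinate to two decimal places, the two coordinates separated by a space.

A=(0,0), D=(8.00,0)
θ=73°: B = A + 2.00·(cos73°, sin73°) = (0.5847, 1.9126)
θ=73°: |BD| = 7.6579
θ=73°: circle(B,10.00) ∩ circle(D,9.00): a=5.0695, h=8.6197
θ=73°:   candidates: C₊=(7.6464,8.9931) cross=66.010; C₋=(3.3408,-7.7001) cross=-66.010
θ=73°:   branch - wants cross < 0 → take C=(3.3408,-7.7001) (cross=-66.010)
θ=73°: ex = (C−B)/|BC| = (0.2756,-0.9613); ey = (0.9613,0.2756)
θ=73°: P = B + -2.12·ex + -0.99·ey = (-0.9512,3.6777)
θ=245°: B = A + 2.00·(cos245°, sin245°) = (-0.8452, -1.8126)
θ=245°: |BD| = 9.0291
θ=245°: circle(B,10.00) ∩ circle(D,9.00): a=5.5667, h=8.3073
θ=245°:   candidates: C₊=(2.9404,7.4431) cross=75.007; C₋=(6.2759,-8.8333) cross=-75.007
θ=245°:   branch - wants cross < 0 → take C=(6.2759,-8.8333) (cross=-75.007)
θ=245°: ex = (C−B)/|BC| = (0.7121,-0.7021); ey = (0.7021,0.7121)
θ=245°: P = B + -2.12·ex + -0.99·ey = (-3.0500,-1.0292)
θ=306°: B = A + 2.00·(cos306°, sin306°) = (1.1756, -1.6180)
θ=306°: |BD| = 7.0136
θ=306°: circle(B,10.00) ∩ circle(D,9.00): a=4.8613, h=8.7389
θ=306°:   candidates: C₊=(3.8897,8.0066) cross=61.291; C₋=(7.9218,-8.9997) cross=-61.291
θ=306°:   branch - wants cross < 0 → take C=(7.9218,-8.9997) (cross=-61.291)
θ=306°: ex = (C−B)/|BC| = (0.6746,-0.7382); ey = (0.7382,0.6746)
θ=306°: P = B + -2.12·ex + -0.99·ey = (-0.9854,-0.7210)
θ=359°: B = A + 2.00·(cos359°, sin359°) = (1.9997, -0.0349)
θ=359°: |BD| = 6.0004
θ=359°: circle(B,10.00) ∩ circle(D,9.00): a=4.5834, h=8.8878
θ=359°:   candidates: C₊=(6.5313,8.8794) cross=53.330; C₋=(6.6347,-8.8958) cross=-53.330
θ=359°:   branch - wants cross < 0 → take C=(6.6347,-8.8958) (cross=-53.330)
θ=359°: ex = (C−B)/|BC| = (0.4635,-0.8861); ey = (0.8861,0.4635)
θ=359°: P = B + -2.12·ex + -0.99·ey = (0.1398,1.3847)

θ=73°: -0.95 3.68
θ=245°: -3.05 -1.03
θ=306°: -0.99 -0.72
θ=359°: 0.14 1.38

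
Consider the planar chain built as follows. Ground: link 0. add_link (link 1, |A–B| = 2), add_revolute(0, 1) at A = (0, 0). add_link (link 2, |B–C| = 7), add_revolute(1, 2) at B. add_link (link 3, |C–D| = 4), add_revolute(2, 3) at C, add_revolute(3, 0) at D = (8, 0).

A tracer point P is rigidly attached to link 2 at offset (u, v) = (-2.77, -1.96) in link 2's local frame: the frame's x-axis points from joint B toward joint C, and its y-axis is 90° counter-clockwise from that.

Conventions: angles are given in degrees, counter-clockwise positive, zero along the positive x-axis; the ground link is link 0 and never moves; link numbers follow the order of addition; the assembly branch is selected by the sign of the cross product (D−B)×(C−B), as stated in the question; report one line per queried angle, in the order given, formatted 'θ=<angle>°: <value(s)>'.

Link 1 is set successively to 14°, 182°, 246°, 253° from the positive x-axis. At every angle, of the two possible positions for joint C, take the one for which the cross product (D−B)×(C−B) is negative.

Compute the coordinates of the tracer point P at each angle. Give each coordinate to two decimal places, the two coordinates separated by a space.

A=(0,0), D=(8.00,0)
θ=14°: B = A + 2.00·(cos14°, sin14°) = (1.9406, 0.4838)
θ=14°: |BD| = 6.0787
θ=14°: circle(B,7.00) ∩ circle(D,4.00): a=5.7537, h=3.9868
θ=14°:   candidates: C₊=(7.9934,4.0000) cross=24.234; C₋=(7.3587,-3.9483) cross=-24.234
θ=14°:   branch - wants cross < 0 → take C=(7.3587,-3.9483) (cross=-24.234)
θ=14°: ex = (C−B)/|BC| = (0.7740,-0.6332); ey = (0.6332,0.7740)
θ=14°: P = B + -2.77·ex + -1.96·ey = (-1.4444,0.7206)
θ=182°: B = A + 2.00·(cos182°, sin182°) = (-1.9988, -0.0698)
θ=182°: |BD| = 9.9990
θ=182°: circle(B,7.00) ∩ circle(D,4.00): a=6.6497, h=2.1867
θ=182°:   candidates: C₊=(4.6355,2.1633) cross=21.865; C₋=(4.6660,-2.2101) cross=-21.865
θ=182°:   branch - wants cross < 0 → take C=(4.6660,-2.2101) (cross=-21.865)
θ=182°: ex = (C−B)/|BC| = (0.9521,-0.3058); ey = (0.3058,0.9521)
θ=182°: P = B + -2.77·ex + -1.96·ey = (-5.2354,-1.0890)
θ=246°: B = A + 2.00·(cos246°, sin246°) = (-0.8135, -1.8271)
θ=246°: |BD| = 9.0009
θ=246°: circle(B,7.00) ∩ circle(D,4.00): a=6.3336, h=2.9809
θ=246°:   candidates: C₊=(4.7832,2.3774) cross=26.830; C₋=(5.9933,-3.4603) cross=-26.830
θ=246°:   branch - wants cross < 0 → take C=(5.9933,-3.4603) (cross=-26.830)
θ=246°: ex = (C−B)/|BC| = (0.9724,-0.2333); ey = (0.2333,0.9724)
θ=246°: P = B + -2.77·ex + -1.96·ey = (-3.9643,-3.0867)
θ=253°: B = A + 2.00·(cos253°, sin253°) = (-0.5847, -1.9126)
θ=253°: |BD| = 8.7952
θ=253°: circle(B,7.00) ∩ circle(D,4.00): a=6.2736, h=3.1051
θ=253°:   candidates: C₊=(4.8635,2.4824) cross=27.310; C₋=(6.2140,-3.5791) cross=-27.310
θ=253°:   branch - wants cross < 0 → take C=(6.2140,-3.5791) (cross=-27.310)
θ=253°: ex = (C−B)/|BC| = (0.9712,-0.2381); ey = (0.2381,0.9712)
θ=253°: P = B + -2.77·ex + -1.96·ey = (-3.7417,-3.1568)

θ=14°: -1.44 0.72
θ=182°: -5.24 -1.09
θ=246°: -3.96 -3.09
θ=253°: -3.74 -3.16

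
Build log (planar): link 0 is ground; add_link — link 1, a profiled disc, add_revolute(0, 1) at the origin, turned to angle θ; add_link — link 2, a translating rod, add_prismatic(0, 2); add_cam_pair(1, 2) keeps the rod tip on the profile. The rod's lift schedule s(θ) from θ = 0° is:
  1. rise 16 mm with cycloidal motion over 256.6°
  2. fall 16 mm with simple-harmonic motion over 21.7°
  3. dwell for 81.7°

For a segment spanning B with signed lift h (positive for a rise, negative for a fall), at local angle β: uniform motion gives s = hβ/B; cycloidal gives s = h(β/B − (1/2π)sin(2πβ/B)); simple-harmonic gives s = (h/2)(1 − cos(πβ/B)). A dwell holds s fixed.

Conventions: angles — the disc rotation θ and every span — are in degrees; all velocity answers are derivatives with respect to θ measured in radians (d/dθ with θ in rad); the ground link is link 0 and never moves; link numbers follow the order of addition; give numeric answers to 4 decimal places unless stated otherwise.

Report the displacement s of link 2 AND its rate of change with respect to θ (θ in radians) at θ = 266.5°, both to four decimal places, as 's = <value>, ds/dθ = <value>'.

seg 1 [0°–256.6°] cycloidal, h=16: full span → s += 16 → s = 16.0000
seg 2 [256.6°–278.3°] simple-harmonic, h=-16: θ=266.5° here. β=9.9, B=21.7. -16/2·(1 − cos(π·0.4562)) = -6.9032 → s = 9.0968
velocity in seg [256.6°–278.3°] (simple-harmonic), θ in radians: β = 9.9° = 0.1728 rad, B = 21.7° = 0.3787 rad; ds/dθ = (πh/(2B)) sin(πβ/B) = (π·(-16)/(2·0.3787)) sin(π·0.4562) = -65.732811 mm/rad

s = 9.0968, ds/dθ = -65.7328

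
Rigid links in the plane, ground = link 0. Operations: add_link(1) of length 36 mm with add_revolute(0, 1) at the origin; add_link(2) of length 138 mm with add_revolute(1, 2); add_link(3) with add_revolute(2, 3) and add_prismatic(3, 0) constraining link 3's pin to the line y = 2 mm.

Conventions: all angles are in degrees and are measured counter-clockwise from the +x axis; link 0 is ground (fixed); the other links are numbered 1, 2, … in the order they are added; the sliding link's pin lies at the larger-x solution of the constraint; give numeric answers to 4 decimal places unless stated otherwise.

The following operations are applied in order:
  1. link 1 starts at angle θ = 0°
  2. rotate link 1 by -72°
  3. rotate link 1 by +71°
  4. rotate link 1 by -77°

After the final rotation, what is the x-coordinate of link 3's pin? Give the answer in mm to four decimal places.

geometry: r = 36 mm, L = 138 mm, e = 2 mm; θ starts at 0°
rotate link 1 by -72°: θ ← 0° -72° = -72°
rotate link 1 by +71°: θ ← -72° +71° = -1°
rotate link 1 by -77°: θ ← -1° -77° = -78°
crank pin P = (r cos θ, r sin θ) = (7.484821, -35.213314)
h = r sin θ − e = -35.213314 − 2 = -37.213314
x = r cos θ + √(L² − h²) = 7.484821 + 132.887807 = 140.372628

140.3726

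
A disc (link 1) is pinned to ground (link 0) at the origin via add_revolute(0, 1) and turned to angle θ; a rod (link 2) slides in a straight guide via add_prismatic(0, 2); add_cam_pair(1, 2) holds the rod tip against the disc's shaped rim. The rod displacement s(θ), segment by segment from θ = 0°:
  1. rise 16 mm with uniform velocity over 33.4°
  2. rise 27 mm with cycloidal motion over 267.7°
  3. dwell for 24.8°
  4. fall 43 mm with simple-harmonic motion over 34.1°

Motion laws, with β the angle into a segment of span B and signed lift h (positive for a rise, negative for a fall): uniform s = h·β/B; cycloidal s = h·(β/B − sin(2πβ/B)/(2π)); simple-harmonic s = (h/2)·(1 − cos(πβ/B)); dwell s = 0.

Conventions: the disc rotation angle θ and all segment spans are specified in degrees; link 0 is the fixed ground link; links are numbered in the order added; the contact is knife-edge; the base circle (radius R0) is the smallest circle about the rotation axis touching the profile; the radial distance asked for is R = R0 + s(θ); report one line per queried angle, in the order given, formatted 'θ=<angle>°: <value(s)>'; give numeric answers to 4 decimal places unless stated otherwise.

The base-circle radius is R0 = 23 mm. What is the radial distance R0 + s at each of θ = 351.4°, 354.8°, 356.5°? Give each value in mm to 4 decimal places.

segment 1 (0° to 33.4°, uniform, h = 16) is passed completely: s = 0.0000 + (16) = 16.0000
segment 2 (33.4° to 301.1°, cycloidal, h = 27) is passed completely: s = 16.0000 + (27) = 43.0000
segment 3 (301.1° to 325.9°, dwell): s unchanged at 43.0000
θ = 351.4° falls in segment 4 (325.9° to 360°, simple-harmonic, h = -43): β = 351.4 − 325.9 = 25.5°, B = 34.1°; Δs = -43/2·(1 − cos(π·0.7478)) = -36.5974; s = 43.0000 − 36.5974 = 6.4026
θ = 354.8° falls in segment 4 (325.9° to 360°, simple-harmonic, h = -43): β = 354.8 − 325.9 = 28.9°, B = 34.1°; Δs = -43/2·(1 − cos(π·0.8475)) = -40.5796; s = 43.0000 − 40.5796 = 2.4204
θ = 356.5° falls in segment 4 (325.9° to 360°, simple-harmonic, h = -43): β = 356.5 − 325.9 = 30.6°, B = 34.1°; Δs = -43/2·(1 − cos(π·0.8974)) = -41.8919; s = 43.0000 − 41.8919 = 1.1081
θ=351.4°: R = R0 + s = 23 + 6.4026 = 29.4026
θ=354.8°: R = R0 + s = 23 + 2.4204 = 25.4204
θ=356.5°: R = R0 + s = 23 + 1.1081 = 24.1081

θ=351.4°: 29.4026
θ=354.8°: 25.4204
θ=356.5°: 24.1081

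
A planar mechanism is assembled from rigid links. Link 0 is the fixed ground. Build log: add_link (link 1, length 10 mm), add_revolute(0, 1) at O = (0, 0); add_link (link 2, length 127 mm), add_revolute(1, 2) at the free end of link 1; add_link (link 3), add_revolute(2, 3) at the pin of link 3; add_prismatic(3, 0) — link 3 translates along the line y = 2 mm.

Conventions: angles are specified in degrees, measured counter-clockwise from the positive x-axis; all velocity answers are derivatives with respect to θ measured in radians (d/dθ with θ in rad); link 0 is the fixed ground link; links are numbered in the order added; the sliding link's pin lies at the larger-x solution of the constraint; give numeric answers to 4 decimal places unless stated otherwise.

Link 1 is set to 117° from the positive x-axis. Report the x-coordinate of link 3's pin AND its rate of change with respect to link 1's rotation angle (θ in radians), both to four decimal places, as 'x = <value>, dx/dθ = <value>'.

geometry: r = 10 mm, L = 127 mm, e = 2 mm
crank pin P = (r cos θ, r sin θ) = (-4.539905, 8.910065)
h = r sin θ − e = 8.910065 − 2 = 6.910065
x = r cos θ + √(L² − h²) = -4.539905 + 126.811872 = 122.271967
dx/dθ = −r sin θ − h·r cos θ/√(L² − h²) (θ in radians; h = 6.910065) = -8.662683

x = 122.2720, dx/dθ = -8.6627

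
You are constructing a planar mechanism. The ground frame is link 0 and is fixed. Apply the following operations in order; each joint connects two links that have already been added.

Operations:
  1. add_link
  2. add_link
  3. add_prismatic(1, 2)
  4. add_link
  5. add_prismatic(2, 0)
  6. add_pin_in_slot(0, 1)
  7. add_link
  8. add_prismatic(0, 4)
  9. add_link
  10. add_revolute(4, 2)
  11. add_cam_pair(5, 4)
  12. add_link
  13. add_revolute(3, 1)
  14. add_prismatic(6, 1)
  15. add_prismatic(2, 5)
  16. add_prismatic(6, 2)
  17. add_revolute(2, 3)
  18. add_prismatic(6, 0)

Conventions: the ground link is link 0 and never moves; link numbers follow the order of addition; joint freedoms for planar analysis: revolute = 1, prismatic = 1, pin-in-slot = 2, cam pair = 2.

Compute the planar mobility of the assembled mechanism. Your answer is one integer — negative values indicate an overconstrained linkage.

ground; <1,0,0>
#1 <2,0,0>
#2 <3,0,0>
P:1↔2 J1 <3,1,0>
#3 <4,1,0>
P:2↔0 J1 <4,2,0>
PS:0↔1 J2 <4,2,1>
#4 <5,2,1>
P:0↔4 J1 <5,3,1>
#5 <6,3,1>
R:4↔2 J1 <6,4,1>
C:5↔4 J2 <6,4,2>
#6 <7,4,2>
R:3↔1 J1 <7,5,2>
P:6↔1 J1 <7,6,2>
P:2↔5 J1 <7,7,2>
P:6↔2 J1 <7,8,2>
R:2↔3 J1 <7,9,2>
P:6↔0 J1 <7,10,2>
3×6 − 2×10 − 1×2 = -4

M = -4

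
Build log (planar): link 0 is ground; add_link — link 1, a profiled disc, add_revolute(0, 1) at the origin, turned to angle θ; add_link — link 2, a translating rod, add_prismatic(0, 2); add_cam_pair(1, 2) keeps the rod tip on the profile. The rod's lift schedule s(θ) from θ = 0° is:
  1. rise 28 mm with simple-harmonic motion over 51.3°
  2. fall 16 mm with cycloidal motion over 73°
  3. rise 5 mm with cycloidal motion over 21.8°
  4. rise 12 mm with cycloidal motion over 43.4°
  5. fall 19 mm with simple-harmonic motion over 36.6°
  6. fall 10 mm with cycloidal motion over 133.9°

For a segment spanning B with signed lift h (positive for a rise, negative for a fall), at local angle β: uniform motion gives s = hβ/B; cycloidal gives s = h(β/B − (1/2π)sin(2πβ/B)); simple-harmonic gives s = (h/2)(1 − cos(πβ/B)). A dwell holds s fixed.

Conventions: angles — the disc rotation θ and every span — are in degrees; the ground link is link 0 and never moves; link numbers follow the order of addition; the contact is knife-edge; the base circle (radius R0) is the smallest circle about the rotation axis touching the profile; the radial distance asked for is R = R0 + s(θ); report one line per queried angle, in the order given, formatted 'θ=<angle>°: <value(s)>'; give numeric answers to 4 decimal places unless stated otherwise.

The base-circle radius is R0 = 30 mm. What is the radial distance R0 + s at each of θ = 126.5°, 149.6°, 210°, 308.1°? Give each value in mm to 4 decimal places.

seg 1 [0°–51.3°] simple-harmonic, h=28: full span → s += 28 → s = 28.0000
seg 2 [51.3°–124.3°] cycloidal, h=-16: full span → s += -16 → s = 12.0000
seg 3 [124.3°–146.1°] cycloidal, h=5: θ=126.5° here. β=2.2, B=21.8. 5·(0.1009 − sin(2π·0.1009)/(2π)) = 0.0331 → s = 12.0331
seg 3 [124.3°–146.1°] cycloidal, h=5: full span → s += 5 → s = 17.0000
seg 4 [146.1°–189.5°] cycloidal, h=12: θ=149.6° here. β=3.5, B=43.4. 12·(0.0806 − sin(2π·0.0806)/(2π)) = 0.0409 → s = 17.0409
seg 4 [146.1°–189.5°] cycloidal, h=12: full span → s += 12 → s = 29.0000
seg 5 [189.5°–226.1°] simple-harmonic, h=-19: θ=210° here. β=20.5, B=36.6. -19/2·(1 − cos(π·0.5601)) = -11.2833 → s = 17.7167
seg 5 [189.5°–226.1°] simple-harmonic, h=-19: full span → s += -19 → s = 10.0000
seg 6 [226.1°–360°] cycloidal, h=-10: θ=308.1° here. β=82, B=133.9. -10·(0.6124 − sin(2π·0.6124)/(2π)) = -7.1568 → s = 2.8432
θ=126.5°: R = R0 + s = 30 + 12.0331 = 42.0331
θ=149.6°: R = R0 + s = 30 + 17.0409 = 47.0409
θ=210°: R = R0 + s = 30 + 17.7167 = 47.7167
θ=308.1°: R = R0 + s = 30 + 2.8432 = 32.8432

θ=126.5°: 42.0331
θ=149.6°: 47.0409
θ=210°: 47.7167
θ=308.1°: 32.8432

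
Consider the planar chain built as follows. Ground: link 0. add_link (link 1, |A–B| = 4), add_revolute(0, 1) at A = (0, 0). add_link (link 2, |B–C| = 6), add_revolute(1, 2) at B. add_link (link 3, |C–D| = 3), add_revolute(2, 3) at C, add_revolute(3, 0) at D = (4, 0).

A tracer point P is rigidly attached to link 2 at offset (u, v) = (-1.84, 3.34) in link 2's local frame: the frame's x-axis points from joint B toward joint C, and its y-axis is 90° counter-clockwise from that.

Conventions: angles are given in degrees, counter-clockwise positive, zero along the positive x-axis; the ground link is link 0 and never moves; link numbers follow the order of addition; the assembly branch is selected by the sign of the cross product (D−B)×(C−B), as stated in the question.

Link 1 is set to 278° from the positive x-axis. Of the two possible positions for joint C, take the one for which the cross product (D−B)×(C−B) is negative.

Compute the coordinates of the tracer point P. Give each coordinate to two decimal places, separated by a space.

A=(0,0), D=(4.00,0)
B = A + 4.00·(cos278°, sin278°) = (0.5567, -3.9611)
|BD| = 5.2485
circle(B,6.00) ∩ circle(D,3.00): a=5.1964, h=2.9995
  candidates: C₊=(1.7021,1.9286) cross=15.743; C₋=(6.2296,-2.0072) cross=-15.743
  branch - wants cross < 0 → take C=(6.2296,-2.0072) (cross=-15.743)
ex = (C−B)/|BC| = (0.9455,0.3257); ey = (-0.3257,0.9455)
P = B + -1.84·ex + 3.34·ey = (-2.2707,-1.4023)

-2.27 -1.40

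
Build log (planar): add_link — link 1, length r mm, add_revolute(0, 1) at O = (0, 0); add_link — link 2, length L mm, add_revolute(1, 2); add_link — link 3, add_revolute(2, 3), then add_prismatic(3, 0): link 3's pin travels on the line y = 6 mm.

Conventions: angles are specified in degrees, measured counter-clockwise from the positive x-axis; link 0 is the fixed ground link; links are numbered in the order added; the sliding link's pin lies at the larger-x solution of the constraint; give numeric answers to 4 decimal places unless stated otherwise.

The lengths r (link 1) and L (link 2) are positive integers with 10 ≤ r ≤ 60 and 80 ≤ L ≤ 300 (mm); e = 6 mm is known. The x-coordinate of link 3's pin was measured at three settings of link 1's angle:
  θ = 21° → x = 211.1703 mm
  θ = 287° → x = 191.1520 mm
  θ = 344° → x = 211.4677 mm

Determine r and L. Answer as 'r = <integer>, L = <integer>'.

constraint per measurement: (x − r cos θ)² + (r sin θ − e)² = L²
subtracting the θ₁ and θ₂ equations cancels the r² and L² terms:
r = (x₁² − x₂²) / (2[(x₁cos θ₁ + e sin θ₁) − (x₂cos θ₂ + e sin θ₂)]) = 26.9999 → r = 27
L² = (x₁ − r cos θ₁)² + (r sin θ₁ − e)² = 34595.9836 → L = 186.0000 → L = 186
check at θ₃=344°: x = 211.4677 (printed 211.4677) ✓

r = 27, L = 186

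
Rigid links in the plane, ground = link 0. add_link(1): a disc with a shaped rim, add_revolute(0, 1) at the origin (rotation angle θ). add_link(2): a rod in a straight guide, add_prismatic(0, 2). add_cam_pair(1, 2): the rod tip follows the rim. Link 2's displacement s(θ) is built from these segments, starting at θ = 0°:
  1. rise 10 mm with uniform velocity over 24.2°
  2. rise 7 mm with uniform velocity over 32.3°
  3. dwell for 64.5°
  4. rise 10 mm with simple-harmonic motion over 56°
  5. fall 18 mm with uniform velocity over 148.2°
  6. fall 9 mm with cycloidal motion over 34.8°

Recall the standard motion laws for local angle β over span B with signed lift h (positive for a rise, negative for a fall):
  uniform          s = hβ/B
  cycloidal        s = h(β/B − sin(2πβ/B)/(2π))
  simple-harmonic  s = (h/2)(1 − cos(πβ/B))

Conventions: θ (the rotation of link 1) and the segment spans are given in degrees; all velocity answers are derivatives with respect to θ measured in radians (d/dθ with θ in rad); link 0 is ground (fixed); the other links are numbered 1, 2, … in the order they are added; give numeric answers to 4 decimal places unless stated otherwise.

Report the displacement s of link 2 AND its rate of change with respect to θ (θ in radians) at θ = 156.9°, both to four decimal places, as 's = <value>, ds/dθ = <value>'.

segment 1 (0° to 24.2°, uniform, h = 10) is passed completely: s = 0.0000 + (10) = 10.0000
segment 2 (24.2° to 56.5°, uniform, h = 7) is passed completely: s = 10.0000 + (7) = 17.0000
segment 3 (56.5° to 121°, dwell): s unchanged at 17.0000
θ = 156.9° falls in segment 4 (121° to 177°, simple-harmonic, h = 10): β = 156.9 − 121 = 35.9°, B = 56°; Δs = 10/2·(1 − cos(π·0.6411)) = 7.1441; s = 17.0000 + 7.1441 = 24.1441
velocity in seg [121°–177°] (simple-harmonic), θ in radians: β = 35.9° = 0.6266 rad, B = 56° = 0.9774 rad; ds/dθ = (πh/(2B)) sin(πβ/B) = (π·10/(2·0.9774)) sin(π·0.6411) = 14.518748 mm/rad

s = 24.1441, ds/dθ = 14.5187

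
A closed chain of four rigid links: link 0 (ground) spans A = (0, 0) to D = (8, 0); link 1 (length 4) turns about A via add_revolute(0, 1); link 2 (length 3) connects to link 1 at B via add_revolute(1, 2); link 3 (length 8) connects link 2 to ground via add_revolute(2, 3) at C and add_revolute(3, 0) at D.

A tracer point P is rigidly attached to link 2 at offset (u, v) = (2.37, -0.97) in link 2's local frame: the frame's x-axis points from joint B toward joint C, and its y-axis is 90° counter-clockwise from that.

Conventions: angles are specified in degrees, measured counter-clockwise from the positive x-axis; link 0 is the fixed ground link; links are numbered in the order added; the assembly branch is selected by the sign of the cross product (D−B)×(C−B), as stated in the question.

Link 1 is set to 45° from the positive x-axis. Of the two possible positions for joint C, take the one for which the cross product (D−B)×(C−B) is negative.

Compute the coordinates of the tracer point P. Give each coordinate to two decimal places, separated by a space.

A=(0,0), D=(8.00,0)
B = A + 4.00·(cos45°, sin45°) = (2.8284, 2.8284)
|BD| = 5.8945
circle(B,3.00) ∩ circle(D,8.00): a=-1.7181, h=2.4593
  candidates: C₊=(2.5011,5.8105) cross=14.496; C₋=(0.1410,1.4952) cross=-14.496
  branch - wants cross < 0 → take C=(0.1410,1.4952) (cross=-14.496)
ex = (C−B)/|BC| = (-0.8958,-0.4444); ey = (0.4444,-0.8958)
P = B + 2.37·ex + -0.97·ey = (0.2742,2.6441)

0.27 2.64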